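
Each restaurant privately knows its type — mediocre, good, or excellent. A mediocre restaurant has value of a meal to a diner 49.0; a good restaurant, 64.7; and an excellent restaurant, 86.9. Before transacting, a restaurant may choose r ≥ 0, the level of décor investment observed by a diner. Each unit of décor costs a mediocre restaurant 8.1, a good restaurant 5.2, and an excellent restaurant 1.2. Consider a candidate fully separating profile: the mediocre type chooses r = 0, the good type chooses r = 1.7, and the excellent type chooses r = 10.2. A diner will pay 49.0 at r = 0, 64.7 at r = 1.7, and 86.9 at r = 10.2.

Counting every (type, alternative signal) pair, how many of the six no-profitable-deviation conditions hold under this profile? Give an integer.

Good (own payoff 64.7 − 5.2×1.7 = 55.86): to r=0 gives 49.0 → no gain ✓; to r=10.2 gives 86.9 − 5.2×10.2 = 33.86 → no gain ✓.
Excellent (own payoff 86.9 − 1.2×10.2 = 74.66): to r=0 gives 49.0 → no gain ✓; to r=1.7 gives 64.7 − 1.2×1.7 = 62.66 → no gain ✓.
Mediocre (own payoff 49.0): to r=1.7 gives 64.7 − 8.1×1.7 = 50.93 → profitable ✗; to r=10.2 gives 86.9 − 8.1×10.2 = 4.28 → no gain ✓.
5 of the 6 constraints hold; not an equilibrium.

5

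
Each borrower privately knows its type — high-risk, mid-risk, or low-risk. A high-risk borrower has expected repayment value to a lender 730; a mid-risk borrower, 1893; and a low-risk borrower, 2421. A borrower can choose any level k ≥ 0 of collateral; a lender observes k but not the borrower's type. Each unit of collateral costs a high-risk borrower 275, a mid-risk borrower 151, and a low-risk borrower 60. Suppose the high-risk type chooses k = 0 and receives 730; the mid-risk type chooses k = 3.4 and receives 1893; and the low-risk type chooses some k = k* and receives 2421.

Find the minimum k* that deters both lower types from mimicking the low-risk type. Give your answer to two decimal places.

Mid-risk type (on-path payoff 1893 − 151×3.4 = 1379.6) won't mimic when 1379.6 ≥ 2421 − 151·k*, i.e. k* ≥ 6.90.
High-risk type (on-path payoff 730) won't mimic when 730 ≥ 2421 − 275·k*, i.e. k* ≥ 6.15.
Both must hold, so k* = max(6.15, 6.90) = 6.90. The mid-risk type's constraint binds.

6.90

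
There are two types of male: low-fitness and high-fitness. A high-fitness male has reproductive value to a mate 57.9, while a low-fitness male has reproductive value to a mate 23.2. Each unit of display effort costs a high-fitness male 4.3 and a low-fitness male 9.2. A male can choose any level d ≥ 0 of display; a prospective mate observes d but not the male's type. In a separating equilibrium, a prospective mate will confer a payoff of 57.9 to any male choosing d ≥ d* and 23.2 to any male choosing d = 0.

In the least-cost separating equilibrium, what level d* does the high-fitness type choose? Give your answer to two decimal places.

A low-fitness male choosing d = 0 receives 23.2.
Imitating at d* instead would pay 57.9 at cost 9.2·d*, netting 57.9 − 9.2·d*.
Indifference: 23.2 = 57.9 − 9.2·d*, so d* = (57.9 − 23.2) / 9.2 ≈ 3.77.
At d* the low-fitness type's incentive constraint just binds; the high-fitness type strictly prefers d* since its per-unit cost is lower.

3.77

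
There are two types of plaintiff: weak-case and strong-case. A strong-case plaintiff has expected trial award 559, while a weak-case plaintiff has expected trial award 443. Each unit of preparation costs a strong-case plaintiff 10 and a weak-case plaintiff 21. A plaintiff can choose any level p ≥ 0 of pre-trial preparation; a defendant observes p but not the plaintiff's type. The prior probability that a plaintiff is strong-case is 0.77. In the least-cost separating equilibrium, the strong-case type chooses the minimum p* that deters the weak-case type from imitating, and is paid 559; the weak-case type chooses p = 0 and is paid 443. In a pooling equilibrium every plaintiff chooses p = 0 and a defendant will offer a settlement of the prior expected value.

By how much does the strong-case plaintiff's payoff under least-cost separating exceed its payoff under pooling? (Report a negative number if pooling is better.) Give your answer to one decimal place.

-28.6

Least-cost separating signal: p* solves 443 = 559 − 21·p*, so p* = (559 − 443)/21 ≈ 5.5238.
Strong-case type's separating payoff: 559 − 10 × p* = 559 − 10 × (559 − 443)/21 = 559 − 1160/21 ≈ 503.762.
Pooling payoff: 0.77 × 559 + 0.23 × 443 = 532.32.
Difference: 503.762 − 532.32 = -28.558, i.e. -28.6 to one decimal place.
The strong-case type would prefer the pooling outcome.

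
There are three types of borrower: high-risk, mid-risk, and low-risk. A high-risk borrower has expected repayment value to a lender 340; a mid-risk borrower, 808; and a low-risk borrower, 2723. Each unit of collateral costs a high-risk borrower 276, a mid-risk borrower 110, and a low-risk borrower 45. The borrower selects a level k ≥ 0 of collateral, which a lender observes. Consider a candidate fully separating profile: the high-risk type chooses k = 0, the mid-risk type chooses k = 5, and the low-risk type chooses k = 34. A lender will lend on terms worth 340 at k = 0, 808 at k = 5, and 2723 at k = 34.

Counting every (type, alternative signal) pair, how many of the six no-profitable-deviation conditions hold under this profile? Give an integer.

5

High-risk (own payoff 340): to k=5 gives 808 − 276×5 = -572 → no gain ✓; to k=34 gives 2723 − 276×34 = -6661 → no gain ✓.
Mid-risk (own payoff 808 − 110×5 = 258): to k=0 gives 340 → profitable ✗; to k=34 gives 2723 − 110×34 = -1017 → no gain ✓.
Low-risk (own payoff 2723 − 45×34 = 1193): to k=0 gives 340 → no gain ✓; to k=5 gives 808 − 45×5 = 583 → no gain ✓.
5 of the 6 constraints hold; not an equilibrium.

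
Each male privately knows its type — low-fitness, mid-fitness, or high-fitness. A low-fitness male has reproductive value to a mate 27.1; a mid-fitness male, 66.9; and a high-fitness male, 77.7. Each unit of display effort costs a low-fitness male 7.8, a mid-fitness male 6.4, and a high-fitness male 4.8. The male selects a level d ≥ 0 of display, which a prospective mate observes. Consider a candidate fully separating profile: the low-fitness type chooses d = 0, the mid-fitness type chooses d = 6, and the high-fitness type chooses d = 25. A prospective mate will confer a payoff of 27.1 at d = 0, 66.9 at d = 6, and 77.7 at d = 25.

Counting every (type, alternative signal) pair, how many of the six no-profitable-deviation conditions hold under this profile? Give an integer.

High-fitness (own payoff 77.7 − 4.8×25 = -42.3): to d=0 gives 27.1 → profitable ✗; to d=6 gives 66.9 − 4.8×6 = 38.1 → profitable ✗.
Low-fitness (own payoff 27.1): to d=6 gives 66.9 − 7.8×6 = 20.1 → no gain ✓; to d=25 gives 77.7 − 7.8×25 = -117.3 → no gain ✓.
Mid-fitness (own payoff 66.9 − 6.4×6 = 28.5): to d=0 gives 27.1 → no gain ✓; to d=25 gives 77.7 − 6.4×25 = -82.3 → no gain ✓.
4 of the 6 constraints hold; not an equilibrium.

4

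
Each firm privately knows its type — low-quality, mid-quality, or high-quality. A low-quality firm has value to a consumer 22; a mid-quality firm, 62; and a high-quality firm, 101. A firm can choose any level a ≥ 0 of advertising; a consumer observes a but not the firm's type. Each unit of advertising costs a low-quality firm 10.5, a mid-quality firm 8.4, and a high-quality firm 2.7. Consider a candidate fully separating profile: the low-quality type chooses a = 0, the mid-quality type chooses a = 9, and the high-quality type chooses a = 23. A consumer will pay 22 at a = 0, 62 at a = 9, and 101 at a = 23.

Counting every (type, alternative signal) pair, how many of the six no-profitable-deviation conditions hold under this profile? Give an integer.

Mid-quality (own payoff 62 − 8.4×9 = -13.6): to a=0 gives 22 → profitable ✗; to a=23 gives 101 − 8.4×23 = -92.2 → no gain ✓.
Low-quality (own payoff 22): to a=9 gives 62 − 10.5×9 = -32.5 → no gain ✓; to a=23 gives 101 − 10.5×23 = -140.5 → no gain ✓.
High-quality (own payoff 101 − 2.7×23 = 38.9): to a=0 gives 22 → no gain ✓; to a=9 gives 62 − 2.7×9 = 37.7 → no gain ✓.
5 of the 6 constraints hold; not an equilibrium.

5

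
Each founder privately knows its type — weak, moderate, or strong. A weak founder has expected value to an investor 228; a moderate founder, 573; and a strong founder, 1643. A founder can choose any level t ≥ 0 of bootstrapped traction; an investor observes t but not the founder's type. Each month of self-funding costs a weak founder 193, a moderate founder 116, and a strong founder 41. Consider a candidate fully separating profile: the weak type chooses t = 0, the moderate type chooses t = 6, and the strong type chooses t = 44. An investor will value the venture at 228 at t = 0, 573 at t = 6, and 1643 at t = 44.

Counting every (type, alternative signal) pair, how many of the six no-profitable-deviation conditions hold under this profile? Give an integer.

3

Moderate (own payoff 573 − 116×6 = -123): to t=0 gives 228 → profitable ✗; to t=44 gives 1643 − 116×44 = -3461 → no gain ✓.
Strong (own payoff 1643 − 41×44 = -161): to t=0 gives 228 → profitable ✗; to t=6 gives 573 − 41×6 = 327 → profitable ✗.
Weak (own payoff 228): to t=6 gives 573 − 193×6 = -585 → no gain ✓; to t=44 gives 1643 − 193×44 = -6849 → no gain ✓.
3 of the 6 constraints hold; not an equilibrium.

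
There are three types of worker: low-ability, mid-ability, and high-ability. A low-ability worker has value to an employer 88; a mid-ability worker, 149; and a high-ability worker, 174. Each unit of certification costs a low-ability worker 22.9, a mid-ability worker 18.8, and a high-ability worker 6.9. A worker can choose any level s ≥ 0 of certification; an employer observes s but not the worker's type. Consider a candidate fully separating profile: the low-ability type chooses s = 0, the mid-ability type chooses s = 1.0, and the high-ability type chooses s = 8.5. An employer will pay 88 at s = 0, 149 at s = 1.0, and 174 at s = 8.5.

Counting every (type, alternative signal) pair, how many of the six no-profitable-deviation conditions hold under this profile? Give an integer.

High-ability (own payoff 174 − 6.9×8.5 = 115.35): to s=0 gives 88 → no gain ✓; to s=1.0 gives 149 − 6.9×1.0 = 142.1 → profitable ✗.
Mid-ability (own payoff 149 − 18.8×1.0 = 130.2): to s=0 gives 88 → no gain ✓; to s=8.5 gives 174 − 18.8×8.5 = 14.2 → no gain ✓.
Low-ability (own payoff 88): to s=1.0 gives 149 − 22.9×1.0 = 126.1 → profitable ✗; to s=8.5 gives 174 − 22.9×8.5 = -20.65 → no gain ✓.
4 of the 6 constraints hold; not an equilibrium.

4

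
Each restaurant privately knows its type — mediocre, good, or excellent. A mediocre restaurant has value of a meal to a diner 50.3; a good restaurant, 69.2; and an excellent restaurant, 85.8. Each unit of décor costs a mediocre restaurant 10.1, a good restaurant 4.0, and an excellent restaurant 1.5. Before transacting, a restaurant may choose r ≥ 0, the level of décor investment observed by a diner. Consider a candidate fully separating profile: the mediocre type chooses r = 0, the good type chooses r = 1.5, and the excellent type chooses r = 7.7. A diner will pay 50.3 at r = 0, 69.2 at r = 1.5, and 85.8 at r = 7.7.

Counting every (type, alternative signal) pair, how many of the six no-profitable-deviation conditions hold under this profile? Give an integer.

Excellent (own payoff 85.8 − 1.5×7.7 = 74.25): to r=0 gives 50.3 → no gain ✓; to r=1.5 gives 69.2 − 1.5×1.5 = 66.95 → no gain ✓.
Mediocre (own payoff 50.3): to r=1.5 gives 69.2 − 10.1×1.5 = 54.05 → profitable ✗; to r=7.7 gives 85.8 − 10.1×7.7 = 8.03 → no gain ✓.
Good (own payoff 69.2 − 4.0×1.5 = 63.2): to r=0 gives 50.3 → no gain ✓; to r=7.7 gives 85.8 − 4.0×7.7 = 55 → no gain ✓.
5 of the 6 constraints hold; not an equilibrium.

5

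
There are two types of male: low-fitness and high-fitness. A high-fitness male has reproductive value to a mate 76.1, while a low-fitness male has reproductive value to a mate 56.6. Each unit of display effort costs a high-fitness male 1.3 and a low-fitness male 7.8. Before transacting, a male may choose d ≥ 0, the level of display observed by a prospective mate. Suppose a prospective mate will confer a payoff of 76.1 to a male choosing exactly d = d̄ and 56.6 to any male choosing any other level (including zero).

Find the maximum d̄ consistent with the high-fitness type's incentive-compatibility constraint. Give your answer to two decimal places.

15.00

Choosing d̄ yields the high-fitness type 76.1 − 1.3·d̄; choosing zero yields 56.6.
The high-fitness type is indifferent at 76.1 − 1.3·d̄ = 56.6, i.e. d̄ = (76.1 − 56.6) / 1.3 = 15.00.
For any d̄ above 15.00 the high-fitness type would rather pool at zero, so separation collapses.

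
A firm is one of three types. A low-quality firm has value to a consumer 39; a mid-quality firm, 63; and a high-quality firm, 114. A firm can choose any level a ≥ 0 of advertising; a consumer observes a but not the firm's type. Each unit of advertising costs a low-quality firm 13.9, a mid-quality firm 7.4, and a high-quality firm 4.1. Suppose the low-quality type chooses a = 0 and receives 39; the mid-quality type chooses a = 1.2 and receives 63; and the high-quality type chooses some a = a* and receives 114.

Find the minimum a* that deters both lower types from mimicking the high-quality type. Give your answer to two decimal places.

Low-quality type (on-path payoff 39) won't mimic when 39 ≥ 114 − 13.9·a*, i.e. a* ≥ 5.40.
Mid-quality type (on-path payoff 63 − 7.4×1.2 = 54.12) won't mimic when 54.12 ≥ 114 − 7.4·a*, i.e. a* ≥ 8.09.
Both must hold, so a* = max(5.40, 8.09) = 8.09. The mid-quality type's constraint binds.

8.09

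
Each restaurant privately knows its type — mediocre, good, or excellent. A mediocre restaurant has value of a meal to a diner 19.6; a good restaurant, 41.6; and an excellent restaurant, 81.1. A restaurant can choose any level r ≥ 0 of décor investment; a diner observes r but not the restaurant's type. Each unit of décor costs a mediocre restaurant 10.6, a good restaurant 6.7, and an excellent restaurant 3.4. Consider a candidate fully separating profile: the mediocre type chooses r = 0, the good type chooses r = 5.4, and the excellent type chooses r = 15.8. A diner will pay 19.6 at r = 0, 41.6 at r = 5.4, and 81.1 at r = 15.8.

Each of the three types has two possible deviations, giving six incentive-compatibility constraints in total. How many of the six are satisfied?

Mediocre (own payoff 19.6): to r=5.4 gives 41.6 − 10.6×5.4 = -15.64 → no gain ✓; to r=15.8 gives 81.1 − 10.6×15.8 = -86.38 → no gain ✓.
Good (own payoff 41.6 − 6.7×5.4 = 5.42): to r=0 gives 19.6 → profitable ✗; to r=15.8 gives 81.1 − 6.7×15.8 = -24.76 → no gain ✓.
Excellent (own payoff 81.1 − 3.4×15.8 = 27.38): to r=0 gives 19.6 → no gain ✓; to r=5.4 gives 41.6 − 3.4×5.4 = 23.24 → no gain ✓.
5 of the 6 constraints hold; not an equilibrium.

5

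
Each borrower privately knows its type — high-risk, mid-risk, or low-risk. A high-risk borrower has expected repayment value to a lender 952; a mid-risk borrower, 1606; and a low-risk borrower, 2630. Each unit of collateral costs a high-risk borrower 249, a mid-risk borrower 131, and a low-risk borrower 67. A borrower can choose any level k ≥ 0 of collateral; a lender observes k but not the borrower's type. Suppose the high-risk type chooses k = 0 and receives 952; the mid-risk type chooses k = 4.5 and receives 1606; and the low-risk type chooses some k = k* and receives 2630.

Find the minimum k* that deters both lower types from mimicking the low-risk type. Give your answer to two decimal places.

12.32

Mid-risk type (on-path payoff 1606 − 131×4.5 = 1016.5) won't mimic when 1016.5 ≥ 2630 − 131·k*, i.e. k* ≥ 12.32.
High-risk type (on-path payoff 952) won't mimic when 952 ≥ 2630 − 249·k*, i.e. k* ≥ 6.74.
Both must hold, so k* = max(6.74, 12.32) = 12.32. The mid-risk type's constraint binds.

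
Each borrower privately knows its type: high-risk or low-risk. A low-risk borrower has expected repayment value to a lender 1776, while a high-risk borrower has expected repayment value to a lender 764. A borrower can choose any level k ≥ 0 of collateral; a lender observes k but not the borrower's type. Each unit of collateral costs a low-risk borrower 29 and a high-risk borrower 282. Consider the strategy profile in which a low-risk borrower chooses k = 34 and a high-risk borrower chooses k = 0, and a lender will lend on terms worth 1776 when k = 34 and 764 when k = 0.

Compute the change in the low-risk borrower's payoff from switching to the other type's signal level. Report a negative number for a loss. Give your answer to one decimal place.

Playing k = 34 the low-risk borrower receives 1776 − 29 × 34 = 790.
Deviating to k = 0 yields 764 instead.
Gain from deviating: 764 − 790 = -26.0.
The gain is negative, so the low-risk type's incentive-compatibility constraint is satisfied.

-26.0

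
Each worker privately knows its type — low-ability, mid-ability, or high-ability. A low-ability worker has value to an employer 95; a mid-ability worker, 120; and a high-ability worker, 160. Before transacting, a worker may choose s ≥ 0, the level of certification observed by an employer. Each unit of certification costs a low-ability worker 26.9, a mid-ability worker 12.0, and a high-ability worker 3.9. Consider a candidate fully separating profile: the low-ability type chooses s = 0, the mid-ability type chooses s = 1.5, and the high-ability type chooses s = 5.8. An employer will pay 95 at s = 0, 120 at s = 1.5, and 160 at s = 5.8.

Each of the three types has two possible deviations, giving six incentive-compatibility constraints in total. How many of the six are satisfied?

Low-ability (own payoff 95): to s=1.5 gives 120 − 26.9×1.5 = 79.65 → no gain ✓; to s=5.8 gives 160 − 26.9×5.8 = 3.98 → no gain ✓.
High-ability (own payoff 160 − 3.9×5.8 = 137.38): to s=0 gives 95 → no gain ✓; to s=1.5 gives 120 − 3.9×1.5 = 114.15 → no gain ✓.
Mid-ability (own payoff 120 − 12.0×1.5 = 102): to s=0 gives 95 → no gain ✓; to s=5.8 gives 160 − 12.0×5.8 = 90.4 → no gain ✓.
6 of the 6 constraints hold; this profile is a separating equilibrium.

6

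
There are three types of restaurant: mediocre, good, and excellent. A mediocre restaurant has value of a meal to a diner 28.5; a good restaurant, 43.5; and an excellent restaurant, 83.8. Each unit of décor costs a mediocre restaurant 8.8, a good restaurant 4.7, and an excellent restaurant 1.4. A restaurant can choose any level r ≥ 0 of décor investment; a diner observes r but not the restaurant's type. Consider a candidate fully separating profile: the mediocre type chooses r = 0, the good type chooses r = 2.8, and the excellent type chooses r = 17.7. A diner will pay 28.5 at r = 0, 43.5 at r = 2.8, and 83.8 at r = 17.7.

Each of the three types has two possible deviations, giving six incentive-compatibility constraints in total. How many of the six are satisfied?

Mediocre (own payoff 28.5): to r=2.8 gives 43.5 − 8.8×2.8 = 18.86 → no gain ✓; to r=17.7 gives 83.8 − 8.8×17.7 = -71.96 → no gain ✓.
Excellent (own payoff 83.8 − 1.4×17.7 = 59.02): to r=0 gives 28.5 → no gain ✓; to r=2.8 gives 43.5 − 1.4×2.8 = 39.58 → no gain ✓.
Good (own payoff 43.5 − 4.7×2.8 = 30.34): to r=0 gives 28.5 → no gain ✓; to r=17.7 gives 83.8 − 4.7×17.7 = 0.61 → no gain ✓.
6 of the 6 constraints hold; this profile is a separating equilibrium.

6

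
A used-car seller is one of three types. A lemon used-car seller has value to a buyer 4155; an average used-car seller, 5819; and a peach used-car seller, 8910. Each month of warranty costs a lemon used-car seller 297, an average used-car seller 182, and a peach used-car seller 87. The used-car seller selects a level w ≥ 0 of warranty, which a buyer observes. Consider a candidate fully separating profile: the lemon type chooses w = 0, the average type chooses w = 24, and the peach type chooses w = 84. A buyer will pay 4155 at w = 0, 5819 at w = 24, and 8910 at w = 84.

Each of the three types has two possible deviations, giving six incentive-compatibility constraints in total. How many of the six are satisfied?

Peach (own payoff 8910 − 87×84 = 1602): to w=0 gives 4155 → profitable ✗; to w=24 gives 5819 − 87×24 = 3731 → profitable ✗.
Average (own payoff 5819 − 182×24 = 1451): to w=0 gives 4155 → profitable ✗; to w=84 gives 8910 − 182×84 = -6378 → no gain ✓.
Lemon (own payoff 4155): to w=24 gives 5819 − 297×24 = -1309 → no gain ✓; to w=84 gives 8910 − 297×84 = -16038 → no gain ✓.
3 of the 6 constraints hold; not an equilibrium.

3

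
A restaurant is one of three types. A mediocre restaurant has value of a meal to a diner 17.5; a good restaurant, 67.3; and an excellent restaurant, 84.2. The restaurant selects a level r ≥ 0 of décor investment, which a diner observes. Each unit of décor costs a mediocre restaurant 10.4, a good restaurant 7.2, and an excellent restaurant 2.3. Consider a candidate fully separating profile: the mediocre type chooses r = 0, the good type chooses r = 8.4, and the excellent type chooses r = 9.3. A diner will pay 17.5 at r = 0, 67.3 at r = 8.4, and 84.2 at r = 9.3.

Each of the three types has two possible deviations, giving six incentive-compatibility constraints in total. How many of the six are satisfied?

Excellent (own payoff 84.2 − 2.3×9.3 = 62.81): to r=0 gives 17.5 → no gain ✓; to r=8.4 gives 67.3 − 2.3×8.4 = 47.98 → no gain ✓.
Good (own payoff 67.3 − 7.2×8.4 = 6.82): to r=0 gives 17.5 → profitable ✗; to r=9.3 gives 84.2 − 7.2×9.3 = 17.24 → profitable ✗.
Mediocre (own payoff 17.5): to r=8.4 gives 67.3 − 10.4×8.4 = -20.06 → no gain ✓; to r=9.3 gives 84.2 − 10.4×9.3 = -12.52 → no gain ✓.
4 of the 6 constraints hold; not an equilibrium.

4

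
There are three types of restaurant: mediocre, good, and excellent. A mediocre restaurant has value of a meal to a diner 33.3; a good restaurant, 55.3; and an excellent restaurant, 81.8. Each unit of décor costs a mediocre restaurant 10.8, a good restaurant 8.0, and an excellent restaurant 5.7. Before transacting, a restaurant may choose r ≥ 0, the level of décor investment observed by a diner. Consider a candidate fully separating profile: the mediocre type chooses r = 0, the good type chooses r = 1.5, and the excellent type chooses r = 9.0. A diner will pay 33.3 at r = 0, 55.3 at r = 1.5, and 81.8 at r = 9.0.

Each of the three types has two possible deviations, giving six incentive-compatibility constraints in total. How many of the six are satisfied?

Excellent (own payoff 81.8 − 5.7×9.0 = 30.5): to r=0 gives 33.3 → profitable ✗; to r=1.5 gives 55.3 − 5.7×1.5 = 46.75 → profitable ✗.
Mediocre (own payoff 33.3): to r=1.5 gives 55.3 − 10.8×1.5 = 39.1 → profitable ✗; to r=9.0 gives 81.8 − 10.8×9.0 = -15.4 → no gain ✓.
Good (own payoff 55.3 − 8.0×1.5 = 43.3): to r=0 gives 33.3 → no gain ✓; to r=9.0 gives 81.8 − 8.0×9.0 = 9.8 → no gain ✓.
3 of the 6 constraints hold; not an equilibrium.

3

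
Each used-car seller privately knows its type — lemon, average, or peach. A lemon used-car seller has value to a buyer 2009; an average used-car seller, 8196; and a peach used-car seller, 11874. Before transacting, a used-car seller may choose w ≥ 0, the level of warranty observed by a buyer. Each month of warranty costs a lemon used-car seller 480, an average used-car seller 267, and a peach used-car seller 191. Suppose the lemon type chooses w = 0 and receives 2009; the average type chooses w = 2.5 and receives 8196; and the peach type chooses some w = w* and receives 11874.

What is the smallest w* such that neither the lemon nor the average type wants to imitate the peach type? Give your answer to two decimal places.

Lemon type (on-path payoff 2009) won't mimic when 2009 ≥ 11874 − 480·w*, i.e. w* ≥ 20.55.
Average type (on-path payoff 8196 − 267×2.5 = 7528.5) won't mimic when 7528.5 ≥ 11874 − 267·w*, i.e. w* ≥ 16.28.
Both must hold, so w* = max(20.55, 16.28) = 20.55. The lemon type's constraint binds.

20.55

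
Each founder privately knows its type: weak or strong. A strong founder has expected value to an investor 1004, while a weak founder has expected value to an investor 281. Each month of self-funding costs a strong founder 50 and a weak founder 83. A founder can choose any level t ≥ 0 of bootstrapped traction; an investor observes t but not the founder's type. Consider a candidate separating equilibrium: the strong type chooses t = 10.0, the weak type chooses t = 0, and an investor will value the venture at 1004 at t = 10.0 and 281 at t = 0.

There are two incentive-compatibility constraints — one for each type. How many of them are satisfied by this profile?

2

Weak type: stay at 0 → 281; mimic → 1004 − 83 × 10.0 = 174. IC holds (281 ≥ 174).
Strong type: signal → 1004 − 50 × 10.0 = 504; deviate to 0 → 281. IC holds (504 ≥ 281).
2 of 2 constraints hold, so this is a separating equilibrium.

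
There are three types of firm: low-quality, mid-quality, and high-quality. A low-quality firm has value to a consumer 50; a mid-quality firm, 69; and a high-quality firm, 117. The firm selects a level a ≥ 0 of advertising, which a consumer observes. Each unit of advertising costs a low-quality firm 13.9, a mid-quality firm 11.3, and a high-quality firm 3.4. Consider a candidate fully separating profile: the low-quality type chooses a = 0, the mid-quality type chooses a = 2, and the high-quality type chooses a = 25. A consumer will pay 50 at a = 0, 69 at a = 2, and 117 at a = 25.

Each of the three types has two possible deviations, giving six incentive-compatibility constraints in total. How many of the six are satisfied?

3

Low-quality (own payoff 50): to a=2 gives 69 − 13.9×2 = 41.2 → no gain ✓; to a=25 gives 117 − 13.9×25 = -230.5 → no gain ✓.
High-quality (own payoff 117 − 3.4×25 = 32): to a=0 gives 50 → profitable ✗; to a=2 gives 69 − 3.4×2 = 62.2 → profitable ✗.
Mid-quality (own payoff 69 − 11.3×2 = 46.4): to a=0 gives 50 → profitable ✗; to a=25 gives 117 − 11.3×25 = -165.5 → no gain ✓.
3 of the 6 constraints hold; not an equilibrium.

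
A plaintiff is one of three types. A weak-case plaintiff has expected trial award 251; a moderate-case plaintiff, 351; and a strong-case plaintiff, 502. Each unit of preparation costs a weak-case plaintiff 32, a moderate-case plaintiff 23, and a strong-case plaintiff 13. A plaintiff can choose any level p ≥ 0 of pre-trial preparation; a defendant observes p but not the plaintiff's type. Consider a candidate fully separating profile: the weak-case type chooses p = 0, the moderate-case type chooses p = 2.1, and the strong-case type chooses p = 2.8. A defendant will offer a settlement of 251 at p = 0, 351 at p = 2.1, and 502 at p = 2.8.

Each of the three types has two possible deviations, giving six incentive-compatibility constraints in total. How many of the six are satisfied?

3

Moderate-case (own payoff 351 − 23×2.1 = 302.7): to p=0 gives 251 → no gain ✓; to p=2.8 gives 502 − 23×2.8 = 437.6 → profitable ✗.
Weak-case (own payoff 251): to p=2.1 gives 351 − 32×2.1 = 283.8 → profitable ✗; to p=2.8 gives 502 − 32×2.8 = 412.4 → profitable ✗.
Strong-case (own payoff 502 − 13×2.8 = 465.6): to p=0 gives 251 → no gain ✓; to p=2.1 gives 351 − 13×2.1 = 323.7 → no gain ✓.
3 of the 6 constraints hold; not an equilibrium.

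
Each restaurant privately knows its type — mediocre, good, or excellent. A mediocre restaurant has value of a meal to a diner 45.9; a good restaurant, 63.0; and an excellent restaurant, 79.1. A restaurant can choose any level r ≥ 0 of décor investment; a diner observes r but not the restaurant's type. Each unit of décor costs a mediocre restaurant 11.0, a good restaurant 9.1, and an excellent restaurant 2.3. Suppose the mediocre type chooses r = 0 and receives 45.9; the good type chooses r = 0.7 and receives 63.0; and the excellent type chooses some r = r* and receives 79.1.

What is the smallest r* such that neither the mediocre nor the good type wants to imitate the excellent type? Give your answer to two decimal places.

Mediocre type (on-path payoff 45.9) won't mimic when 45.9 ≥ 79.1 − 11.0·r*, i.e. r* ≥ 3.02.
Good type (on-path payoff 63.0 − 9.1×0.7 = 56.63) won't mimic when 56.63 ≥ 79.1 − 9.1·r*, i.e. r* ≥ 2.47.
Both must hold, so r* = max(3.02, 2.47) = 3.02. The mediocre type's constraint binds.

3.02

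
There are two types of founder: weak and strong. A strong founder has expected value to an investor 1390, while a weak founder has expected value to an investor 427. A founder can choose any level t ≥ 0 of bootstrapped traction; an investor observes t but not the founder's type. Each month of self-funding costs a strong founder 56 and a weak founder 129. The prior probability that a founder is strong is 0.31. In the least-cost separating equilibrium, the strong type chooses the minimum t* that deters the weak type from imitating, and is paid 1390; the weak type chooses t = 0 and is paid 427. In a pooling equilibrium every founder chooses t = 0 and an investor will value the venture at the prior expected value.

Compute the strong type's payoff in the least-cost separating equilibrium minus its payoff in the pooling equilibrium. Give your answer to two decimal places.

Least-cost separating signal: t* solves 427 = 1390 − 129·t*, so t* = (1390 − 427)/129 ≈ 7.4651.
Strong type's separating payoff: 1390 − 56 × t* = 1390 − 56 × (1390 − 427)/129 = 1390 − 53928/129 ≈ 971.9535.
Pooling payoff: 0.31 × 1390 + 0.69 × 427 = 725.53.
Difference: 971.9535 − 725.53 = 246.4235, i.e. 246.42 to two decimal places.
The strong type prefers to separate.

246.42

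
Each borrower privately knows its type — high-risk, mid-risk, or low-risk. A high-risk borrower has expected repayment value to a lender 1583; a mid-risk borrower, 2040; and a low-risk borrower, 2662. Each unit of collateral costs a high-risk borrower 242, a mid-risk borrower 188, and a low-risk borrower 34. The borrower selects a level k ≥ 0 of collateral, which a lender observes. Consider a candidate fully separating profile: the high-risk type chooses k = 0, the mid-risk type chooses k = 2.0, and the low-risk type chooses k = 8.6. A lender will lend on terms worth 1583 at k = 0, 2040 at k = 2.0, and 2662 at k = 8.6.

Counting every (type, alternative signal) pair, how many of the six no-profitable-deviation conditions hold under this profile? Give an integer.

6

Mid-risk (own payoff 2040 − 188×2.0 = 1664): to k=0 gives 1583 → no gain ✓; to k=8.6 gives 2662 − 188×8.6 = 1045.2 → no gain ✓.
High-risk (own payoff 1583): to k=2.0 gives 2040 − 242×2.0 = 1556 → no gain ✓; to k=8.6 gives 2662 − 242×8.6 = 580.8 → no gain ✓.
Low-risk (own payoff 2662 − 34×8.6 = 2369.6): to k=0 gives 1583 → no gain ✓; to k=2.0 gives 2040 − 34×2.0 = 1972 → no gain ✓.
6 of the 6 constraints hold; this profile is a separating equilibrium.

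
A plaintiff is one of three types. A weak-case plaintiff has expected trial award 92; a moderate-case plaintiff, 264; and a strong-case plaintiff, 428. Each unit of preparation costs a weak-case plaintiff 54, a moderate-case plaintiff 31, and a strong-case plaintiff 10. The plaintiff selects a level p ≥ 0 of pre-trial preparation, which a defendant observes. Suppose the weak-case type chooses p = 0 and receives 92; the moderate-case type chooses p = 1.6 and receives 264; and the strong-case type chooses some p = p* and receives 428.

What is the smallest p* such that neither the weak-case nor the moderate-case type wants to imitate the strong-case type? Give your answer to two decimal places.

6.89

Moderate-case type (on-path payoff 264 − 31×1.6 = 214.4) won't mimic when 214.4 ≥ 428 − 31·p*, i.e. p* ≥ 6.89.
Weak-case type (on-path payoff 92) won't mimic when 92 ≥ 428 − 54·p*, i.e. p* ≥ 6.22.
Both must hold, so p* = max(6.22, 6.89) = 6.89. The moderate-case type's constraint binds.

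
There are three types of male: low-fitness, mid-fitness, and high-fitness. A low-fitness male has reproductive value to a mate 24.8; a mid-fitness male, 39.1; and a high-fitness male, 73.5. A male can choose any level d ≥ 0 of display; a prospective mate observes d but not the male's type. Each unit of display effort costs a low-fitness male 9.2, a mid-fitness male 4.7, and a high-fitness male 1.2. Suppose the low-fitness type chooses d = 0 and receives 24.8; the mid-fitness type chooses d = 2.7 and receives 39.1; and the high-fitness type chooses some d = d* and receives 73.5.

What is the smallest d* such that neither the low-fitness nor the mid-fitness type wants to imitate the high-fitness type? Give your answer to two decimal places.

Mid-fitness type (on-path payoff 39.1 − 4.7×2.7 = 26.41) won't mimic when 26.41 ≥ 73.5 − 4.7·d*, i.e. d* ≥ 10.02.
Low-fitness type (on-path payoff 24.8) won't mimic when 24.8 ≥ 73.5 − 9.2·d*, i.e. d* ≥ 5.29.
Both must hold, so d* = max(5.29, 10.02) = 10.02. The mid-fitness type's constraint binds.

10.02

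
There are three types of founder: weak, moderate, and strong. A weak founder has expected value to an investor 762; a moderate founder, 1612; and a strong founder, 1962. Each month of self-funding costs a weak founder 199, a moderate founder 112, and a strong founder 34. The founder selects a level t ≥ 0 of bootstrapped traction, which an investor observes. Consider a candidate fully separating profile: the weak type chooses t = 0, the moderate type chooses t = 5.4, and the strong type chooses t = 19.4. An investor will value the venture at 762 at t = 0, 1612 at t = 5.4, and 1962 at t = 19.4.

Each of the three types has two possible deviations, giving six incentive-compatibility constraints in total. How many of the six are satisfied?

5

Moderate (own payoff 1612 − 112×5.4 = 1007.2): to t=0 gives 762 → no gain ✓; to t=19.4 gives 1962 − 112×19.4 = -210.8 → no gain ✓.
Strong (own payoff 1962 − 34×19.4 = 1302.4): to t=0 gives 762 → no gain ✓; to t=5.4 gives 1612 − 34×5.4 = 1428.4 → profitable ✗.
Weak (own payoff 762): to t=5.4 gives 1612 − 199×5.4 = 537.4 → no gain ✓; to t=19.4 gives 1962 − 199×19.4 = -1898.6 → no gain ✓.
5 of the 6 constraints hold; not an equilibrium.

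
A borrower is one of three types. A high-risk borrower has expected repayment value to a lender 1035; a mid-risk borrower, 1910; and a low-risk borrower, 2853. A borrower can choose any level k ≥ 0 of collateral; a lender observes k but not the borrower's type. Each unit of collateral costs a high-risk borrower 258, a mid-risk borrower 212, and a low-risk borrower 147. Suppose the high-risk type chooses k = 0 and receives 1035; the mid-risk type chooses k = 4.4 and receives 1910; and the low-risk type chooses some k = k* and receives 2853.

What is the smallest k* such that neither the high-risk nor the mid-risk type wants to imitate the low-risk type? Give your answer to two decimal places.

8.85

Mid-risk type (on-path payoff 1910 − 212×4.4 = 977.2) won't mimic when 977.2 ≥ 2853 − 212·k*, i.e. k* ≥ 8.85.
High-risk type (on-path payoff 1035) won't mimic when 1035 ≥ 2853 − 258·k*, i.e. k* ≥ 7.05.
Both must hold, so k* = max(7.05, 8.85) = 8.85. The mid-risk type's constraint binds.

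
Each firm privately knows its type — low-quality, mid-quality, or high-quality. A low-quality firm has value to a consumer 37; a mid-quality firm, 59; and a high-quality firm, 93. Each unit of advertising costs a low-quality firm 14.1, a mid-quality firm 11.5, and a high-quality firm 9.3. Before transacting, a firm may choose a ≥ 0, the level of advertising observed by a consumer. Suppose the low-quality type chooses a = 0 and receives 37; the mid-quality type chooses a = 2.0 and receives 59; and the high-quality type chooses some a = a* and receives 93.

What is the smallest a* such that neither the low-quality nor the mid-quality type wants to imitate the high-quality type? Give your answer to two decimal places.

4.96

Low-quality type (on-path payoff 37) won't mimic when 37 ≥ 93 − 14.1·a*, i.e. a* ≥ 3.97.
Mid-quality type (on-path payoff 59 − 11.5×2.0 = 36) won't mimic when 36 ≥ 93 − 11.5·a*, i.e. a* ≥ 4.96.
Both must hold, so a* = max(3.97, 4.96) = 4.96. The mid-quality type's constraint binds.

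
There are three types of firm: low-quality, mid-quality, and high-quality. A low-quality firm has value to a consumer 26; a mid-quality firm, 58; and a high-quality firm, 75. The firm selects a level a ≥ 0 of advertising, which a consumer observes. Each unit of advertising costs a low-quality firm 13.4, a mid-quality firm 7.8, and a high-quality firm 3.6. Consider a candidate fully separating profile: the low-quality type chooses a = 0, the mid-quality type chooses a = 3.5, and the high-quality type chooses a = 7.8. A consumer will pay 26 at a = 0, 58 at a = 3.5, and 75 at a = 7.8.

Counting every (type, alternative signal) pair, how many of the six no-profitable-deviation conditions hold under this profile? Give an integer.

High-quality (own payoff 75 − 3.6×7.8 = 46.92): to a=0 gives 26 → no gain ✓; to a=3.5 gives 58 − 3.6×3.5 = 45.4 → no gain ✓.
Mid-quality (own payoff 58 − 7.8×3.5 = 30.7): to a=0 gives 26 → no gain ✓; to a=7.8 gives 75 − 7.8×7.8 = 14.16 → no gain ✓.
Low-quality (own payoff 26): to a=3.5 gives 58 − 13.4×3.5 = 11.1 → no gain ✓; to a=7.8 gives 75 − 13.4×7.8 = -29.52 → no gain ✓.
6 of the 6 constraints hold; this profile is a separating equilibrium.

6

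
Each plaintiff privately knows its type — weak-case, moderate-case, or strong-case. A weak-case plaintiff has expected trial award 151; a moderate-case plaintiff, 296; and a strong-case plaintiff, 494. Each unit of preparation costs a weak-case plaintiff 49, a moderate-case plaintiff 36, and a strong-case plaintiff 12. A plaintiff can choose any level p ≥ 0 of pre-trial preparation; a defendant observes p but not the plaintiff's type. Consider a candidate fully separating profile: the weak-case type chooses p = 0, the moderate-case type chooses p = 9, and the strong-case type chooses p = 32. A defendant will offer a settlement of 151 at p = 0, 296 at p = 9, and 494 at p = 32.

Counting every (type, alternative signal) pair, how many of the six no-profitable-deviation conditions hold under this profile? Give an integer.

Strong-case (own payoff 494 − 12×32 = 110): to p=0 gives 151 → profitable ✗; to p=9 gives 296 − 12×9 = 188 → profitable ✗.
Weak-case (own payoff 151): to p=9 gives 296 − 49×9 = -145 → no gain ✓; to p=32 gives 494 − 49×32 = -1074 → no gain ✓.
Moderate-case (own payoff 296 − 36×9 = -28): to p=0 gives 151 → profitable ✗; to p=32 gives 494 − 36×32 = -658 → no gain ✓.
3 of the 6 constraints hold; not an equilibrium.

3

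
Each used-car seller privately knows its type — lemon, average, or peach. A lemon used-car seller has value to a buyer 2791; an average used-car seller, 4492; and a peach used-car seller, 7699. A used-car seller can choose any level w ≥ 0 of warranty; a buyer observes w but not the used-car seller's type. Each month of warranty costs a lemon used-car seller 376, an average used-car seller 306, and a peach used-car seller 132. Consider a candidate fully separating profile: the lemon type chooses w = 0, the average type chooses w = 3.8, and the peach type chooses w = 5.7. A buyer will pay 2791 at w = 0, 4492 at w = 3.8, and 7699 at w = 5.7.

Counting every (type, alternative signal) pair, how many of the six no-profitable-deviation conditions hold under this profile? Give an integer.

Lemon (own payoff 2791): to w=3.8 gives 4492 − 376×3.8 = 3063.2 → profitable ✗; to w=5.7 gives 7699 − 376×5.7 = 5555.8 → profitable ✗.
Average (own payoff 4492 − 306×3.8 = 3329.2): to w=0 gives 2791 → no gain ✓; to w=5.7 gives 7699 − 306×5.7 = 5954.8 → profitable ✗.
Peach (own payoff 7699 − 132×5.7 = 6946.6): to w=0 gives 2791 → no gain ✓; to w=3.8 gives 4492 − 132×3.8 = 3990.4 → no gain ✓.
3 of the 6 constraints hold; not an equilibrium.

3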